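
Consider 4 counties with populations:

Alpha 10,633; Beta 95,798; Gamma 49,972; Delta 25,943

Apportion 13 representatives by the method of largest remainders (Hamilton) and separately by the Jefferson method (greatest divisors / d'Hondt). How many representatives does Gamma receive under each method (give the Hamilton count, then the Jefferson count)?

Hamilton: Alpha 1, Beta 7, Gamma 3, Delta 2.
Jefferson: Alpha 0, Beta 7, Gamma 4, Delta 2.
Gamma gets 3 under Hamilton and 4 under Jefferson.

3 and 4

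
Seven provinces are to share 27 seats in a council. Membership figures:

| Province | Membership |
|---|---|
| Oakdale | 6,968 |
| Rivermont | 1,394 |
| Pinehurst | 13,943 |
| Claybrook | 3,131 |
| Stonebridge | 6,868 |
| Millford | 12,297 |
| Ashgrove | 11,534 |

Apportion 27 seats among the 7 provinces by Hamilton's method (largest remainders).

Oakdale: 3; Rivermont: 1; Pinehurst: 7; Claybrook: 1; Stonebridge: 3; Millford: 6; Ashgrove: 6

Total 56135; standard divisor 56135/27 ≈ 2079.074.
Standard quotas: Oakdale 3.3515, Rivermont 0.6705, Pinehurst 6.7064, Claybrook 1.5060, Stonebridge 3.3034, Millford 5.9147, Ashgrove 5.5477.
Lower quotas: Oakdale 3, Rivermont 0, Pinehurst 6, Claybrook 1, Stonebridge 3, Millford 5, Ashgrove 5 (sum 23, leaving 4 seats).
Remainders in descending order: Millford 0.9147, Pinehurst 0.7064, Rivermont 0.6705, Ashgrove 0.5477, Claybrook 0.5060, Oakdale 0.3515, Stonebridge 0.3034.
Largest remainders: Millford, Pinehurst, Rivermont, Ashgrove receive the extra seats.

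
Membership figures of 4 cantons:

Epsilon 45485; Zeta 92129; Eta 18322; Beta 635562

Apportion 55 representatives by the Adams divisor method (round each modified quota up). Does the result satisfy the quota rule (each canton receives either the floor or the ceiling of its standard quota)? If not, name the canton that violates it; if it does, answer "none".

Beta

Standard quotas: Epsilon 3.161, Zeta 6.402, Eta 1.273, Beta 44.164.
Adams allocation: Epsilon 4, Zeta 7, Eta 2, Beta 42.
Beta has quota 44.164 (lower 44, upper 45) but receives 42 — outside the quota interval.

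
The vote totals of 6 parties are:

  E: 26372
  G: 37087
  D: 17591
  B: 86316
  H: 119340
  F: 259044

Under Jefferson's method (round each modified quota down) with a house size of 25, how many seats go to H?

Standard divisor 545750/25 ≈ 21830; standard quotas: E 1.208, G 1.699, D 0.806, B 3.954, H 5.467, F 11.866.
Rounding down gives 1, 1, 0, 3, 5, 11 = 21 seats, so the divisor must be adjusted.
With modified divisor 19200: modified quotas E 1.374, G 1.932, D 0.916, B 4.496, H 6.216, F 13.492.
Rounding down: E 1, G 1, D 0, B 4, H 6, F 13 (total 25).
H receives 6.

6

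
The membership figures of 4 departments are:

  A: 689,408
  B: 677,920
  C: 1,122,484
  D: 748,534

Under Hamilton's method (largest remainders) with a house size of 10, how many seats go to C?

Total 3238346; standard divisor 3238346/10 ≈ 323834.6.
Standard quotas: A 2.1289, B 2.0934, C 3.4662, D 2.3115.
Lower quotas: A 2, B 2, C 3, D 2 (sum 9, leaving 1 seat).
Remainders in descending order: C 0.4662, D 0.3115, A 0.1289, B 0.0934.
The surplus seat goes to C.
C receives 4.

4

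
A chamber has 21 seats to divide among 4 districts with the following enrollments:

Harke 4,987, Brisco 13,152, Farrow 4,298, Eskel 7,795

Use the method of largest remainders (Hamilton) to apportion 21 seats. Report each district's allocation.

Standard divisor: 30232 ÷ 21 ≈ 1439.619.
Standard quotas: Harke 3.4641, Brisco 9.1358, Farrow 2.9855, Eskel 5.4146.
Lower quotas: Harke 3, Brisco 9, Farrow 2, Eskel 5 (sum 19, leaving 2 seats).
Remainders in descending order: Farrow 0.9855, Harke 0.4641, Eskel 0.4146, Brisco 0.1358.
Largest remainders: Farrow, Harke receive the extra seats.

Harke: 4, Brisco: 9, Farrow: 3, Eskel: 5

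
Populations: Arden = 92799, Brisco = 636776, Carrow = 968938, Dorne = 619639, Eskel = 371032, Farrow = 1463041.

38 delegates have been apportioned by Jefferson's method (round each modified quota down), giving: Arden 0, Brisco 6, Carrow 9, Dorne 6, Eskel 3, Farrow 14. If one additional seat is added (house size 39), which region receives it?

Priority for the next seat is population ÷ (current seats + 1).
Priorities: Arden 92799.000, Brisco 90968.000, Carrow 96893.800, Dorne 88519.857, Eskel 92758.000, Farrow 97536.067.
Highest priority: Farrow.

Farrow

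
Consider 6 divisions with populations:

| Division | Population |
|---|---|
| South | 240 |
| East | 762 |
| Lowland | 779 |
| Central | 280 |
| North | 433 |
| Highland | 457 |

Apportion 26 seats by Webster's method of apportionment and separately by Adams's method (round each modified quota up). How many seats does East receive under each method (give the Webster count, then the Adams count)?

7 and 6

Webster: South 2, East 7, Lowland 7, Central 2, North 4, Highland 4.
Adams: South 2, East 6, Lowland 7, Central 3, North 4, Highland 4.
East gets 7 under Webster and 6 under Adams.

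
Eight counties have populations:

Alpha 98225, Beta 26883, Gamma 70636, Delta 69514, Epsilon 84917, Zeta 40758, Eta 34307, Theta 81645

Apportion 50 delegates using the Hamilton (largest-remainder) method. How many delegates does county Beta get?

3

Total 506885; standard divisor 506885/50 ≈ 10137.7.
Standard quotas: Alpha 9.6891, Beta 2.6518, Gamma 6.9677, Delta 6.8570, Epsilon 8.3764, Zeta 4.0204, Eta 3.3841, Theta 8.0536.
Lower quotas: Alpha 9, Beta 2, Gamma 6, Delta 6, Epsilon 8, Zeta 4, Eta 3, Theta 8 (sum 46, leaving 4 seats).
Remainders in descending order: Gamma 0.9677, Delta 0.8570, Alpha 0.6891, Beta 0.6518, Eta 0.3841, Epsilon 0.3764, Theta 0.0536, Zeta 0.0204.
Largest remainders: Gamma, Delta, Alpha, Beta receive the extra seats.
Beta receives 3.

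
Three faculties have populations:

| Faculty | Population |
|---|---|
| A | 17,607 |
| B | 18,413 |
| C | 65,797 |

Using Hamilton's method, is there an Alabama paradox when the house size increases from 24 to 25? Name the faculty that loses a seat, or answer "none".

At 24 seats: A 4, B 4, C 16.
At 25 seats: A 4, B 5, C 16.
No faculty's allocation decreased.

none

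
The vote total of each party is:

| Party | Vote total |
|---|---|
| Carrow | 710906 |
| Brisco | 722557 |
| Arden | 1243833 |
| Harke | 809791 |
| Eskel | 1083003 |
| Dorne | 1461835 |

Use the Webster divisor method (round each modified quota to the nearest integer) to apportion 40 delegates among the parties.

Carrow 5; Brisco 5; Arden 8; Harke 5; Eskel 7; Dorne 10

Standard divisor 6031925/40 ≈ 150798.125; standard quotas: Carrow 4.714, Brisco 4.792, Arden 8.248, Harke 5.370, Eskel 7.182, Dorne 9.694.
Rounding to the nearest integer gives Carrow 5, Brisco 5, Arden 8, Harke 5, Eskel 7, Dorne 10 — total 40, matching the house size, so no adjustment is needed.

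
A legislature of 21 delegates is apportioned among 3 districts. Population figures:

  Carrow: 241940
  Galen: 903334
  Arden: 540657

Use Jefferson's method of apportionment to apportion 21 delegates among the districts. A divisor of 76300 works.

Carrow=3, Galen=11, Arden=7

With modified divisor 76300: modified quotas Carrow 3.171, Galen 11.839, Arden 7.086.
Rounding down: Carrow 3, Galen 11, Arden 7 (total 21).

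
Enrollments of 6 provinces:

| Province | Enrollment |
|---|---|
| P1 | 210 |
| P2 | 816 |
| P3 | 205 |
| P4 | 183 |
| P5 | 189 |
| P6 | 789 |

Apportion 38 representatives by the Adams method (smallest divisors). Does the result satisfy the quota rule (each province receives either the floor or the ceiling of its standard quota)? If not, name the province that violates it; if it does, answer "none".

none

Standard quotas: P1 3.336, P2 12.963, P3 3.257, P4 2.907, P5 3.003, P6 12.534.
Adams allocation: P1 4, P2 12, P3 4, P4 3, P5 3, P6 12.
Every allocation lies between the lower and upper quota.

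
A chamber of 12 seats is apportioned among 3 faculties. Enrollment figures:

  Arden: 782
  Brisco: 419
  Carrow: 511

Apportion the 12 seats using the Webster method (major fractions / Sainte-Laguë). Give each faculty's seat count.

Standard divisor 1712/12 ≈ 142.667; standard quotas: Arden 5.481, Brisco 2.937, Carrow 3.582.
Rounding to the nearest integer gives Arden 5, Brisco 3, Carrow 4 — total 12, matching the house size, so no adjustment is needed.

Arden 5, Brisco 3, Carrow 4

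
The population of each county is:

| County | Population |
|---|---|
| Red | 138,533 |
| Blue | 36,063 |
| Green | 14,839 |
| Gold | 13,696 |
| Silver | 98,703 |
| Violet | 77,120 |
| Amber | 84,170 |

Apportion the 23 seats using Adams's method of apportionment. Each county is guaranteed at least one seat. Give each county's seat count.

Red 6; Blue 2; Green 1; Gold 1; Silver 5; Violet 4; Amber 4

Standard divisor 463124/23 ≈ 20135.826; standard quotas: Red 6.880, Blue 1.791, Green 0.737, Gold 0.680, Silver 4.902, Violet 3.830, Amber 4.180.
Rounding up gives 7, 2, 1, 1, 5, 4, 5 = 25 seats, so the divisor must be adjusted.
With modified divisor 23900: modified quotas Red 5.796, Blue 1.509, Green 0.621, Gold 0.573, Silver 4.130, Violet 3.227, Amber 3.522.
Rounding up: Red 6, Blue 2, Green 1, Gold 1, Silver 5, Violet 4, Amber 4 (total 23).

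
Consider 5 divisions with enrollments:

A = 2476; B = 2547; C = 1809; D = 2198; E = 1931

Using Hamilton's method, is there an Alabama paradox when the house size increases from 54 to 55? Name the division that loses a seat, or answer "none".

none

At 54 seats: A 12, B 13, C 9, D 11, E 9.
At 55 seats: A 12, B 13, C 9, D 11, E 10.
No division's allocation decreased.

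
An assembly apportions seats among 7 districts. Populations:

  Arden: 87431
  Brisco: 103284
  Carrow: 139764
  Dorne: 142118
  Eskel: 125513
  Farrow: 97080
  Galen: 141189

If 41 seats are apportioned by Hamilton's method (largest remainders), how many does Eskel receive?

6

The standard divisor is 836379/41 ≈ 20399.488.
Standard quotas: Arden 4.2859, Brisco 5.0631, Carrow 6.8513, Dorne 6.9667, Eskel 6.1528, Farrow 4.7589, Galen 6.9212.
Lower quotas: Arden 4, Brisco 5, Carrow 6, Dorne 6, Eskel 6, Farrow 4, Galen 6 (sum 37, leaving 4 seats).
Remainders in descending order: Dorne 0.9667, Galen 0.9212, Carrow 0.8513, Farrow 0.7589, Arden 0.2859, Eskel 0.1528, Brisco 0.0631.
Largest remainders: Dorne, Galen, Carrow, Farrow receive the extra seats.
Eskel receives 6.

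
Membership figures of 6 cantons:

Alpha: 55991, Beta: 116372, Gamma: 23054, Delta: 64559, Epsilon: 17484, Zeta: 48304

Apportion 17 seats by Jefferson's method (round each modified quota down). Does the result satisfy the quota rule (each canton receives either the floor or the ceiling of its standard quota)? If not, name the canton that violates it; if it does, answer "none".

none

Standard quotas: Alpha 2.922, Beta 6.073, Gamma 1.203, Delta 3.369, Epsilon 0.912, Zeta 2.521.
Jefferson allocation: Alpha 3, Beta 7, Gamma 1, Delta 3, Epsilon 1, Zeta 2.
Every allocation lies between the lower and upper quota.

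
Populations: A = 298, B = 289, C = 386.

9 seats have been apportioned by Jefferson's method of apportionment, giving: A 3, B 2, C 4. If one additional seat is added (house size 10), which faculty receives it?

B

Priority for the next seat is population ÷ (current seats + 1).
Priorities: A 74.500, B 96.333, C 77.200.
Highest priority: B.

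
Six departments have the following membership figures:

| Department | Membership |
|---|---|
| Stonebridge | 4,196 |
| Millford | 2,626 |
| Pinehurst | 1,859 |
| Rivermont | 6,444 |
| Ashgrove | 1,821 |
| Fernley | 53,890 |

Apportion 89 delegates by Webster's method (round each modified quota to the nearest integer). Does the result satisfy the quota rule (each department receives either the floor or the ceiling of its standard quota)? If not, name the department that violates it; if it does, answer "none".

Standard quotas: Stonebridge 5.272, Millford 3.299, Pinehurst 2.336, Rivermont 8.096, Ashgrove 2.288, Fernley 67.709.
Webster allocation: Stonebridge 5, Millford 3, Pinehurst 2, Rivermont 8, Ashgrove 2, Fernley 69.
Fernley has quota 67.709 (lower 67, upper 68) but receives 69 — outside the quota interval.

Fernley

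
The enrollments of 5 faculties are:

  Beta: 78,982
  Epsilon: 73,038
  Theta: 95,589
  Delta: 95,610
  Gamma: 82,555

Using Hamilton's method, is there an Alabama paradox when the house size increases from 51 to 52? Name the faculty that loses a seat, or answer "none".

Beta

At 51 seats: Beta 10, Epsilon 9, Theta 11, Delta 11, Gamma 10.
At 52 seats: Beta 9, Epsilon 9, Theta 12, Delta 12, Gamma 10.
Beta drops from 10 to 9.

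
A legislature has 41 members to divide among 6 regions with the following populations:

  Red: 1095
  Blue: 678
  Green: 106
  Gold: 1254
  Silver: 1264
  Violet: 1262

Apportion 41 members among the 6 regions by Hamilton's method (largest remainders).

Red=8, Blue=5, Green=1, Gold=9, Silver=9, Violet=9

The standard divisor is 5659/41 ≈ 138.024.
Standard quotas: Red 7.933, Blue 4.912, Green 0.768, Gold 9.085, Silver 9.158, Violet 9.143.
Lower quotas: Red 7, Blue 4, Green 0, Gold 9, Silver 9, Violet 9 (sum 38, leaving 3 seats).
Remainders in descending order: Red 0.933, Blue 0.912, Green 0.768, Silver 0.158, Violet 0.143, Gold 0.085.
The surplus seats go to Red, Blue, Green.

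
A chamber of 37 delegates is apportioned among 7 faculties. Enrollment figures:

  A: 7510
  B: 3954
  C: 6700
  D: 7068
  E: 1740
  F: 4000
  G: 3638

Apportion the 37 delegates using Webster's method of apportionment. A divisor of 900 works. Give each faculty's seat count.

A: 8, B: 4, C: 7, D: 8, E: 2, F: 4, G: 4

With modified divisor 900: modified quotas A 8.344, B 4.393, C 7.444, D 7.853, E 1.933, F 4.444, G 4.042.
Rounding to the nearest integer: A 8, B 4, C 7, D 8, E 2, F 4, G 4 (total 37).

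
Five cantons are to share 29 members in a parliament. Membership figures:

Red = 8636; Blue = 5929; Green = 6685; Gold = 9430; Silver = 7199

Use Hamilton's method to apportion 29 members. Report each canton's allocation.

Total 37879; standard divisor 37879/29 ≈ 1306.172.
Standard quotas: Red 6.6117, Blue 4.5392, Green 5.1180, Gold 7.2196, Silver 5.5115.
Lower quotas: Red 6, Blue 4, Green 5, Gold 7, Silver 5 (sum 27, leaving 2 seats).
Remainders in descending order: Red 0.6117, Blue 0.5392, Silver 0.5115, Gold 0.2196, Green 0.1180.
The surplus seats go to Red, Blue.

Red=7, Blue=5, Green=5, Gold=7, Silver=5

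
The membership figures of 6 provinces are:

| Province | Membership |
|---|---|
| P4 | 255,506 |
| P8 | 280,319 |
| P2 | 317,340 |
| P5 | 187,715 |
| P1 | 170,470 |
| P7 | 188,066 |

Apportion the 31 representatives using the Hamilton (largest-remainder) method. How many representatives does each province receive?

The standard divisor is 1399416/31 ≈ 45142.452.
Standard quotas: P4 5.6600, P8 6.2097, P2 7.0297, P5 4.1583, P1 3.7763, P7 4.1661.
Lower quotas: P4 5, P8 6, P2 7, P5 4, P1 3, P7 4 (sum 29, leaving 2 seats).
Remainders in descending order: P1 0.7763, P4 0.6600, P8 0.2097, P7 0.1661, P5 0.1583, P2 0.0297.
Largest remainders: P1, P4 receive the extra seats.

P4=6, P8=6, P2=7, P5=4, P1=4, P7=4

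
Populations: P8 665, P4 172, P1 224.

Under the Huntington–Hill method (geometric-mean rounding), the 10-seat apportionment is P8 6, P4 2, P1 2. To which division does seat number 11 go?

P8

Priority for the next seat is population ÷ (√(s·(s+1))).
Priorities: P8 102.612, P4 70.219, P1 91.448.
Highest priority: P8.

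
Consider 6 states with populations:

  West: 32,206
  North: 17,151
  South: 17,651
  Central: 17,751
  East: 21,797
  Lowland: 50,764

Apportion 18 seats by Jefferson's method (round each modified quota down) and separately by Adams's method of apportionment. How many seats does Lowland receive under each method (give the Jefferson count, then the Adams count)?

Jefferson: West 4, North 2, South 2, Central 2, East 2, Lowland 6.
Adams: West 4, North 2, South 2, Central 2, East 3, Lowland 5.
Lowland gets 6 under Jefferson and 5 under Adams.

6 and 5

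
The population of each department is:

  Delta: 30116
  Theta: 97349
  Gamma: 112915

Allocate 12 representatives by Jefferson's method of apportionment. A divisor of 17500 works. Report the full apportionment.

Delta: 1; Theta: 5; Gamma: 6

With modified divisor 17500: modified quotas Delta 1.721, Theta 5.563, Gamma 6.452.
Rounding down: Delta 1, Theta 5, Gamma 6 (total 12).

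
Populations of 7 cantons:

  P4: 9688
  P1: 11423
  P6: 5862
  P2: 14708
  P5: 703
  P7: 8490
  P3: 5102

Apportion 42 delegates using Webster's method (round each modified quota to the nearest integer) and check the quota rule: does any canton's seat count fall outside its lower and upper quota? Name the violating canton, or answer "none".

none

Standard quotas: P4 7.269, P1 8.571, P6 4.398, P2 11.036, P5 0.527, P7 6.370, P3 3.828.
Webster allocation: P4 7, P1 9, P6 4, P2 11, P5 1, P7 6, P3 4.
Every allocation lies between the lower and upper quota.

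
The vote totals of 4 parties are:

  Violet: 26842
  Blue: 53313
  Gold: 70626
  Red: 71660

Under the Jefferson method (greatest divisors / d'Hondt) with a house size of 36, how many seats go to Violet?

Standard divisor 222441/36 ≈ 6178.917; standard quotas: Violet 4.344, Blue 8.628, Gold 11.430, Red 11.598.
Rounding down gives 4, 8, 11, 11 = 34 seats, so the divisor must be adjusted.
With modified divisor 5900: modified quotas Violet 4.549, Blue 9.036, Gold 11.971, Red 12.146.
Rounding down: Violet 4, Blue 9, Gold 11, Red 12 (total 36).
Violet receives 4.

4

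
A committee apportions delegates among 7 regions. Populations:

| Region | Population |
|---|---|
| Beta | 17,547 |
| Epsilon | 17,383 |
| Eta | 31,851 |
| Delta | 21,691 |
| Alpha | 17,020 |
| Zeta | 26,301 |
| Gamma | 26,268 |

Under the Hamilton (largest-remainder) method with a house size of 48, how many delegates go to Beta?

5

Total 158061; standard divisor 158061/48 ≈ 3292.938.
Standard quotas: Beta 5.3287, Epsilon 5.2789, Eta 9.6725, Delta 6.5871, Alpha 5.1686, Zeta 7.9871, Gamma 7.9771.
Lower quotas: Beta 5, Epsilon 5, Eta 9, Delta 6, Alpha 5, Zeta 7, Gamma 7 (sum 44, leaving 4 seats).
Remainders in descending order: Zeta 0.9871, Gamma 0.9771, Eta 0.6725, Delta 0.5871, Beta 0.3287, Epsilon 0.2789, Alpha 0.1686.
The surplus seats go to Zeta, Gamma, Eta, Delta.
Beta receives 5.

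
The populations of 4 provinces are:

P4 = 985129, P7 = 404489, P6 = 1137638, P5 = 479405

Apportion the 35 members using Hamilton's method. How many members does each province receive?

Standard divisor: 3006661 ÷ 35 ≈ 85904.6.
Standard quotas: P4 11.4677, P7 4.7086, P6 13.2430, P5 5.5807.
Lower quotas: P4 11, P7 4, P6 13, P5 5 (sum 33, leaving 2 seats).
Remainders in descending order: P7 0.7086, P5 0.5807, P4 0.4677, P6 0.2430.
Largest remainders: P7, P5 receive the extra seats.

P4 11, P7 5, P6 13, P5 6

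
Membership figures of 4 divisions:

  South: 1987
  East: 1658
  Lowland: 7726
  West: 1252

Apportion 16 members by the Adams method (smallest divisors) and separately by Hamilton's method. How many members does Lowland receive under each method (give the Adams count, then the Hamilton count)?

Adams: South 3, East 2, Lowland 9, West 2.
Hamilton: South 2, East 2, Lowland 10, West 2.
Lowland gets 9 under Adams and 10 under Hamilton.

9 and 10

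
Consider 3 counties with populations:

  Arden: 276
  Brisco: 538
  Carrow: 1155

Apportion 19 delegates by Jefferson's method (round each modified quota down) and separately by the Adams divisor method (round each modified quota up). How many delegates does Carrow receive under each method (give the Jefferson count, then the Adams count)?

12 and 11

Jefferson: Arden 2, Brisco 5, Carrow 12.
Adams: Arden 3, Brisco 5, Carrow 11.
Carrow gets 12 under Jefferson and 11 under Adams.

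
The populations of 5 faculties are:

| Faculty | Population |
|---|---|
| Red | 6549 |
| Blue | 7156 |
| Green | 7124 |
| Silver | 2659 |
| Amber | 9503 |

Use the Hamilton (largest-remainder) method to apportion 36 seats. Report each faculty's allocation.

Red: 7, Blue: 8, Green: 8, Silver: 3, Amber: 10

The standard divisor is 32991/36 ≈ 916.417.
Standard quotas: Red 7.1463, Blue 7.8087, Green 7.7738, Silver 2.9015, Amber 10.3697.
Lower quotas: Red 7, Blue 7, Green 7, Silver 2, Amber 10 (sum 33, leaving 3 seats).
Remainders in descending order: Silver 0.9015, Blue 0.8087, Green 0.7738, Amber 0.3697, Red 0.1463.
Largest remainders: Silver, Blue, Green receive the extra seats.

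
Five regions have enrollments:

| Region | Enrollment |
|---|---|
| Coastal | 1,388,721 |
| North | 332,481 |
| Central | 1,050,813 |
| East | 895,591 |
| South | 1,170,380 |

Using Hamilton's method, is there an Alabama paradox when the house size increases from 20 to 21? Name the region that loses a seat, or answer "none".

At 20 seats: Coastal 6, North 1, Central 4, East 4, South 5.
At 21 seats: Coastal 6, North 1, Central 5, East 4, South 5.
No region's allocation decreased.

none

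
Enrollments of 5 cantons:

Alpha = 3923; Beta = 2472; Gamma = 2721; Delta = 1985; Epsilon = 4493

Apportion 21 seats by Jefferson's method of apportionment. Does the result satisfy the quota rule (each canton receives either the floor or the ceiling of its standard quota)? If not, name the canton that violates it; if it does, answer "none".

Standard quotas: Alpha 5.283, Beta 3.329, Gamma 3.664, Delta 2.673, Epsilon 6.051.
Jefferson allocation: Alpha 5, Beta 3, Gamma 4, Delta 3, Epsilon 6.
Every allocation lies between the lower and upper quota.

none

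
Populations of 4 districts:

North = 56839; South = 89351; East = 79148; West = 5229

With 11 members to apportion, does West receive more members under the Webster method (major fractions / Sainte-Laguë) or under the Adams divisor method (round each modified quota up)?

Webster: North 3, South 4, East 4, West 0.
Adams: North 3, South 4, East 3, West 1.
West gets 0 under Webster and 1 under Adams.

Adams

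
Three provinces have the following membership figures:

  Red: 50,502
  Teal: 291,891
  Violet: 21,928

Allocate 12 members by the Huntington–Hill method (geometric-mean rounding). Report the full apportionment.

Red=2, Teal=9, Violet=1

With divisor 32584: modified quotas Red 1.550, Teal 8.958, Violet 0.673.
Geometric-mean thresholds: Red √(1·2)=1.414, Teal √(8·9)=8.485, Violet (min 1).
Each quota rounded against its threshold gives Red 2, Teal 9, Violet 1 (total 12).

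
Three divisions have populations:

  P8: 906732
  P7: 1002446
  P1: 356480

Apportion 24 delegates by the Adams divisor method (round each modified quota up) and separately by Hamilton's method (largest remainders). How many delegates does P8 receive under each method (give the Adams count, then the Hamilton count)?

10 and 9

Adams: P8 10, P7 10, P1 4.
Hamilton: P8 9, P7 11, P1 4.
P8 gets 10 under Adams and 9 under Hamilton.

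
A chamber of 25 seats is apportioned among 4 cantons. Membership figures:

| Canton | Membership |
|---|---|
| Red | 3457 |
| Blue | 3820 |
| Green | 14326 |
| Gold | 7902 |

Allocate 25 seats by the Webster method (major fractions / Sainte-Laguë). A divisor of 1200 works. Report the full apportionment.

Red=3, Blue=3, Green=12, Gold=7

With modified divisor 1200: modified quotas Red 2.881, Blue 3.183, Green 11.938, Gold 6.585.
Rounding to the nearest integer: Red 3, Blue 3, Green 12, Gold 7 (total 25).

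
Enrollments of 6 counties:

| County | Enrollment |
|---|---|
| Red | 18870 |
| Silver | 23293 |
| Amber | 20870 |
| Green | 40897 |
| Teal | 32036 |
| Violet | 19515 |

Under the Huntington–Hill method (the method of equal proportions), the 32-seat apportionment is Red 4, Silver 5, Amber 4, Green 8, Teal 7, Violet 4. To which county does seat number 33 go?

Green

Priority for the next seat is population ÷ (√(s·(s+1))).
Priorities: Red 4219.460, Silver 4252.701, Amber 4666.674, Green 4819.758, Teal 4280.991, Violet 4363.687.
Highest priority: Green.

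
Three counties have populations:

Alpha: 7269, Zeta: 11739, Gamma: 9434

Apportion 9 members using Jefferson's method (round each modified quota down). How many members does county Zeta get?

Standard divisor 28442/9 ≈ 3160.222; standard quotas: Alpha 2.300, Zeta 3.715, Gamma 2.985.
Rounding down gives 2, 3, 2 = 7 seats, so the divisor must be adjusted.
With modified divisor 2700: modified quotas Alpha 2.692, Zeta 4.348, Gamma 3.494.
Rounding down: Alpha 2, Zeta 4, Gamma 3 (total 9).
Zeta receives 4.

4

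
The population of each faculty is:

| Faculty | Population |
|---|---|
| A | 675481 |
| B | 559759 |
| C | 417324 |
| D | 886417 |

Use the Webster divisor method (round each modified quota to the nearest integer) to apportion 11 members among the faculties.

Standard divisor 2538981/11 ≈ 230816.455; standard quotas: A 2.926, B 2.425, C 1.808, D 3.840.
Rounding to the nearest integer gives A 3, B 2, C 2, D 4 — total 11, matching the house size, so no adjustment is needed.

A: 3; B: 2; C: 2; D: 4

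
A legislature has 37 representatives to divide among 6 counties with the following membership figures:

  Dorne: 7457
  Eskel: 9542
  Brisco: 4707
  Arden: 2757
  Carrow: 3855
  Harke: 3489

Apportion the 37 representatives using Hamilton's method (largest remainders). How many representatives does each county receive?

Standard divisor: 31807 ÷ 37 ≈ 859.649.
Standard quotas: Dorne 8.6745, Eskel 11.0999, Brisco 5.4755, Arden 3.2071, Carrow 4.4844, Harke 4.0586.
Lower quotas: Dorne 8, Eskel 11, Brisco 5, Arden 3, Carrow 4, Harke 4 (sum 35, leaving 2 seats).
Remainders in descending order: Dorne 0.6745, Carrow 0.4844, Brisco 0.4755, Arden 0.2071, Eskel 0.0999, Harke 0.0586.
Largest remainders: Dorne, Carrow receive the extra seats.

Dorne=9, Eskel=11, Brisco=5, Arden=3, Carrow=5, Harke=4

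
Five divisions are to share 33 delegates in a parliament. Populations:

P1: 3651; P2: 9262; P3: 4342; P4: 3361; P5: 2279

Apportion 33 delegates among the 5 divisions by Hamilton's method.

P1=5, P2=14, P3=6, P4=5, P5=3

The standard divisor is 22895/33 ≈ 693.788.
Standard quotas: P1 5.2624, P2 13.3499, P3 6.2584, P4 4.8444, P5 3.2849.
Lower quotas: P1 5, P2 13, P3 6, P4 4, P5 3 (sum 31, leaving 2 seats).
Remainders in descending order: P4 0.8444, P2 0.3499, P5 0.2849, P1 0.2624, P3 0.2584.
The surplus seats go to P4, P2.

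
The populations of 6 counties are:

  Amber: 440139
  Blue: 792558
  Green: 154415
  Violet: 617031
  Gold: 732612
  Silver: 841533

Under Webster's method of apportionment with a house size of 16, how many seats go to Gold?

3

Standard divisor 3578288/16 ≈ 223643; standard quotas: Amber 1.968, Blue 3.544, Green 0.690, Violet 2.759, Gold 3.276, Silver 3.763.
Rounding to the nearest integer gives 2, 4, 1, 3, 3, 4 = 17 seats, so the divisor must be adjusted.
With modified divisor 233400: modified quotas Amber 1.886, Blue 3.396, Green 0.662, Violet 2.644, Gold 3.139, Silver 3.606.
Rounding to the nearest integer: Amber 2, Blue 3, Green 1, Violet 3, Gold 3, Silver 4 (total 16).
Gold receives 3.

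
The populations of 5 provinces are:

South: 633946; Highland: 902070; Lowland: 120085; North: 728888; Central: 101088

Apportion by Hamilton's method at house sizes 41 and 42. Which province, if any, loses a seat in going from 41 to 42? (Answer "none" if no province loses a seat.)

none

At 41 seats: South 10, Highland 15, Lowland 2, North 12, Central 2.
At 42 seats: South 11, Highland 15, Lowland 2, North 12, Central 2.
No province's allocation decreased.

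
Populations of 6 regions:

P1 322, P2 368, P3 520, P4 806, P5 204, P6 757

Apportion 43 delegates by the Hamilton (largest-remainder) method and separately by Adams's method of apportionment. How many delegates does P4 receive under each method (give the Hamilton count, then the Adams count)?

12 and 11

Hamilton: P1 5, P2 5, P3 7, P4 12, P5 3, P6 11.
Adams: P1 5, P2 5, P3 8, P4 11, P5 3, P6 11.
P4 gets 12 under Hamilton and 11 under Adams.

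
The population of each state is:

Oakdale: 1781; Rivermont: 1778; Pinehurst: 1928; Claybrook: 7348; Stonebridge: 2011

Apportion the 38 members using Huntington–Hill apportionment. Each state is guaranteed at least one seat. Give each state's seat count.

With divisor 397.5: modified quotas Oakdale 4.481, Rivermont 4.473, Pinehurst 4.850, Claybrook 18.486, Stonebridge 5.059.
Geometric-mean thresholds: Oakdale √(4·5)=4.472, Rivermont √(4·5)=4.472, Pinehurst √(4·5)=4.472, Claybrook √(18·19)=18.493, Stonebridge √(5·6)=5.477.
Each quota rounded against its threshold gives Oakdale 5, Rivermont 5, Pinehurst 5, Claybrook 18, Stonebridge 5 (total 38).

Oakdale 5; Rivermont 5; Pinehurst 5; Claybrook 18; Stonebridge 5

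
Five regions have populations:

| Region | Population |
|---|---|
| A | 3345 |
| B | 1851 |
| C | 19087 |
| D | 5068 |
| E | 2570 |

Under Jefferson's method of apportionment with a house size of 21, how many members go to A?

Standard divisor 31921/21 ≈ 1520.048; standard quotas: A 2.201, B 1.218, C 12.557, D 3.334, E 1.691.
Rounding down gives 2, 1, 12, 3, 1 = 19 seats, so the divisor must be adjusted.
With modified divisor 1300: modified quotas A 2.573, B 1.424, C 14.682, D 3.898, E 1.977.
Rounding down: A 2, B 1, C 14, D 3, E 1 (total 21).
A receives 2.

2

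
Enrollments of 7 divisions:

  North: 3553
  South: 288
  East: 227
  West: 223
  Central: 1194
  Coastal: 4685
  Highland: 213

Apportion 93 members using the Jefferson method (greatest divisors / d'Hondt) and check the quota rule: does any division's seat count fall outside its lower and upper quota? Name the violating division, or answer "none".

Standard quotas: North 31.824, South 2.580, East 2.033, West 1.997, Central 10.695, Coastal 41.963, Highland 1.908.
Jefferson allocation: North 32, South 2, East 2, West 2, Central 11, Coastal 43, Highland 1.
Coastal has quota 41.963 (lower 41, upper 42) but receives 43 — outside the quota interval.

Coastal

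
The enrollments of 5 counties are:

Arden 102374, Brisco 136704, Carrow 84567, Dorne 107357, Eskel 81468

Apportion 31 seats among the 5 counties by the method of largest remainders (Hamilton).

Standard divisor: 512470 ÷ 31 ≈ 16531.29.
Standard quotas: Arden 6.1927, Brisco 8.2694, Carrow 5.1156, Dorne 6.4942, Eskel 4.9281.
Lower quotas: Arden 6, Brisco 8, Carrow 5, Dorne 6, Eskel 4 (sum 29, leaving 2 seats).
Remainders in descending order: Eskel 0.9281, Dorne 0.4942, Brisco 0.2694, Arden 0.1927, Carrow 0.1156.
Largest remainders: Eskel, Dorne receive the extra seats.

Arden 6; Brisco 8; Carrow 5; Dorne 7; Eskel 5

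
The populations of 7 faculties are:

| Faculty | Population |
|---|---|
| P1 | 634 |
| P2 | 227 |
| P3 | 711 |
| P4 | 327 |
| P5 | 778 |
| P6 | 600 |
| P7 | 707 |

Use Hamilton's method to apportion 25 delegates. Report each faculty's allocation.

Standard divisor: 3984 ÷ 25 ≈ 159.36.
Standard quotas: P1 3.978, P2 1.424, P3 4.462, P4 2.052, P5 4.882, P6 3.765, P7 4.436.
Lower quotas: P1 3, P2 1, P3 4, P4 2, P5 4, P6 3, P7 4 (sum 21, leaving 4 seats).
Remainders in descending order: P1 0.978, P5 0.882, P6 0.765, P3 0.462, P7 0.436, P2 0.424, P4 0.052.
Largest remainders: P1, P5, P6, P3 receive the extra seats.

P1: 4, P2: 1, P3: 5, P4: 2, P5: 5, P6: 4, P7: 4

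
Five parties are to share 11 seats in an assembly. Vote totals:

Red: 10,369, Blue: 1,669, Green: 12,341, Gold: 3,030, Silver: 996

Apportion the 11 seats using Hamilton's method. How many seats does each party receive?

Red=4, Blue=1, Green=5, Gold=1, Silver=0

Standard divisor: 28405 ÷ 11 ≈ 2582.273.
Standard quotas: Red 4.0155, Blue 0.6463, Green 4.7791, Gold 1.1734, Silver 0.3857.
Lower quotas: Red 4, Blue 0, Green 4, Gold 1, Silver 0 (sum 9, leaving 2 seats).
Remainders in descending order: Green 0.7791, Blue 0.6463, Silver 0.3857, Gold 0.1734, Red 0.0155.
The surplus seats go to Green, Blue.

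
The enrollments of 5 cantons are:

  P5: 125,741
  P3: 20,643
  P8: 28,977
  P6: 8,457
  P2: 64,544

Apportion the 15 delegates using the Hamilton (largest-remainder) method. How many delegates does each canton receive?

Total 248362; standard divisor 248362/15 ≈ 16557.467.
Standard quotas: P5 7.5942, P3 1.2467, P8 1.7501, P6 0.5108, P2 3.8982.
Lower quotas: P5 7, P3 1, P8 1, P6 0, P2 3 (sum 12, leaving 3 seats).
Remainders in descending order: P2 0.8982, P8 0.7501, P5 0.5942, P6 0.5108, P3 0.2467.
The surplus seats go to P2, P8, P5.

P5=8, P3=1, P8=2, P6=0, P2=4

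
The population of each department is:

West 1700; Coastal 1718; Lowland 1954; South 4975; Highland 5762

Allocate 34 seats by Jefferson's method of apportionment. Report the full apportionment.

West 3, Coastal 3, Lowland 4, South 11, Highland 13

Standard divisor 16109/34 ≈ 473.794; standard quotas: West 3.588, Coastal 3.626, Lowland 4.124, South 10.500, Highland 12.161.
Rounding down gives 3, 3, 4, 10, 12 = 32 seats, so the divisor must be adjusted.
With modified divisor 440: modified quotas West 3.864, Coastal 3.905, Lowland 4.441, South 11.307, Highland 13.095.
Rounding down: West 3, Coastal 3, Lowland 4, South 11, Highland 13 (total 34).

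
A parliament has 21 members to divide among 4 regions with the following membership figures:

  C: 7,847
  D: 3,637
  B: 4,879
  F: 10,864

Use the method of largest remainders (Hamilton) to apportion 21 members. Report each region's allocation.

C=6, D=3, B=4, F=8

Total 27227; standard divisor 27227/21 ≈ 1296.524.
Standard quotas: C 6.0523, D 2.8052, B 3.7631, F 8.3793.
Lower quotas: C 6, D 2, B 3, F 8 (sum 19, leaving 2 seats).
Remainders in descending order: D 0.8052, B 0.7631, F 0.3793, C 0.0523.
The surplus seats go to D, B.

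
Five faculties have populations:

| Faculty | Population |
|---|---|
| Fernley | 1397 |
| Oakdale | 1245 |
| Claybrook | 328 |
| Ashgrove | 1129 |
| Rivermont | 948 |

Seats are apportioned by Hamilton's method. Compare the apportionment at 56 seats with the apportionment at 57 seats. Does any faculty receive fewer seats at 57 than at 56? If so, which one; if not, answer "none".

Claybrook

At 56 seats: Fernley 15, Oakdale 14, Claybrook 4, Ashgrove 13, Rivermont 10.
At 57 seats: Fernley 16, Oakdale 14, Claybrook 3, Ashgrove 13, Rivermont 11.
Claybrook drops from 4 to 3.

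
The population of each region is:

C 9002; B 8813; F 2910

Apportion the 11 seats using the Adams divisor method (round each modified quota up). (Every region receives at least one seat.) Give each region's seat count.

Standard divisor 20725/11 ≈ 1884.091; standard quotas: C 4.778, B 4.678, F 1.545.
Rounding up gives 5, 5, 2 = 12 seats, so the divisor must be adjusted.
With modified divisor 2230: modified quotas C 4.037, B 3.952, F 1.305.
Rounding up: C 5, B 4, F 2 (total 11).

C 5, B 4, F 2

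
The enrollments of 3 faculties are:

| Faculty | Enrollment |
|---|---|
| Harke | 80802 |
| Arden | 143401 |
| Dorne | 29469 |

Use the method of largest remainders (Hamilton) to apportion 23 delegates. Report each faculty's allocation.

Harke: 7, Arden: 13, Dorne: 3

Standard divisor: 253672 ÷ 23 ≈ 11029.217.
Standard quotas: Harke 7.3262, Arden 13.0019, Dorne 2.6719.
Lower quotas: Harke 7, Arden 13, Dorne 2 (sum 22, leaving 1 seat).
Remainders in descending order: Dorne 0.6719, Harke 0.3262, Arden 0.0019.
The surplus seat goes to Dorne.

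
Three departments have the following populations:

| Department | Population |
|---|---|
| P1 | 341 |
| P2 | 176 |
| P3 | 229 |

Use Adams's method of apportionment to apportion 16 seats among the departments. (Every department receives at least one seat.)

P1=7; P2=4; P3=5

Standard divisor 746/16 ≈ 46.625; standard quotas: P1 7.314, P2 3.775, P3 4.912.
Rounding up gives 8, 4, 5 = 17 seats, so the divisor must be adjusted.
With modified divisor 50: modified quotas P1 6.820, P2 3.520, P3 4.580.
Rounding up: P1 7, P2 4, P3 5 (total 16).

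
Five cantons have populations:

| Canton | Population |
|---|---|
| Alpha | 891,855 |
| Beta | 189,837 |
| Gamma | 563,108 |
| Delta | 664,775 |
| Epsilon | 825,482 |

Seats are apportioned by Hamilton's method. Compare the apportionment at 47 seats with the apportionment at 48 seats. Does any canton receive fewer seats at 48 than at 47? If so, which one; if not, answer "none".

At 47 seats: Alpha 13, Beta 3, Gamma 9, Delta 10, Epsilon 12.
At 48 seats: Alpha 14, Beta 3, Gamma 8, Delta 10, Epsilon 13.
Gamma drops from 9 to 8.

Gamma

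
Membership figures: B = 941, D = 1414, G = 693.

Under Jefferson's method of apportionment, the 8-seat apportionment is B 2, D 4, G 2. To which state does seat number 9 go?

Priority for the next seat is population ÷ (current seats + 1).
Priorities: B 313.667, D 282.800, G 231.000.
Highest priority: B.

B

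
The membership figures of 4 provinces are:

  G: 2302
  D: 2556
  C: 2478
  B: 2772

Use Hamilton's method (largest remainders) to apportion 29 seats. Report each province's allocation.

Total 10108; standard divisor 10108/29 ≈ 348.552.
Standard quotas: G 6.604, D 7.333, C 7.109, B 7.953.
Lower quotas: G 6, D 7, C 7, B 7 (sum 27, leaving 2 seats).
Remainders in descending order: B 0.953, G 0.604, D 0.333, C 0.109.
The surplus seats go to B, G.

G: 7, D: 7, C: 7, B: 8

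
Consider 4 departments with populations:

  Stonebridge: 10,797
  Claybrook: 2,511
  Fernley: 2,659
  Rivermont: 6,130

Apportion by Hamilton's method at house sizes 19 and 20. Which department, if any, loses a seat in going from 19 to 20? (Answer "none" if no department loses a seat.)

At 19 seats: Stonebridge 9, Claybrook 2, Fernley 3, Rivermont 5.
At 20 seats: Stonebridge 10, Claybrook 2, Fernley 2, Rivermont 6.
Fernley drops from 3 to 2.

Fernley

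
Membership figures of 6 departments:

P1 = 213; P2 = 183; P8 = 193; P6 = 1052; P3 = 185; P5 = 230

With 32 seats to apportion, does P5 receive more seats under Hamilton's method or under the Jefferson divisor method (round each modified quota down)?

Hamilton: P1 3, P2 3, P8 3, P6 16, P3 3, P5 4.
Jefferson: P1 3, P2 3, P8 3, P6 17, P3 3, P5 3.
P5 gets 4 under Hamilton and 3 under Jefferson.

Hamilton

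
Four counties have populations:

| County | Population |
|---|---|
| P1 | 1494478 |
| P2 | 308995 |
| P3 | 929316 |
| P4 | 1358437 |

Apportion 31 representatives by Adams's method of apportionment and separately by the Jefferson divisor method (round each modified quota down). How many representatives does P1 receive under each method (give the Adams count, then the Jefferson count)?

11 and 12

Adams: P1 11, P2 3, P3 7, P4 10.
Jefferson: P1 12, P2 2, P3 7, P4 10.
P1 gets 11 under Adams and 12 under Jefferson.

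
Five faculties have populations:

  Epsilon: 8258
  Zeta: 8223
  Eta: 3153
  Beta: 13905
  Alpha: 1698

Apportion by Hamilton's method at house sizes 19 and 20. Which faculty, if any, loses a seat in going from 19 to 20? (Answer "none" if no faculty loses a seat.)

At 19 seats: Epsilon 4, Zeta 4, Eta 2, Beta 8, Alpha 1.
At 20 seats: Epsilon 5, Zeta 4, Eta 2, Beta 8, Alpha 1.
No faculty's allocation decreased.

none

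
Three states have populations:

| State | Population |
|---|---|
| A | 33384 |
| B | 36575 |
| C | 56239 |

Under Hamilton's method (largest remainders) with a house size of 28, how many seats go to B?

Standard divisor: 126198 ÷ 28 ≈ 4507.071.
Standard quotas: A 7.4070, B 8.1150, C 12.4779.
Lower quotas: A 7, B 8, C 12 (sum 27, leaving 1 seat).
Remainders in descending order: C 0.4779, A 0.4070, B 0.1150.
Largest remainder: C receives the extra seat.
B receives 8.

8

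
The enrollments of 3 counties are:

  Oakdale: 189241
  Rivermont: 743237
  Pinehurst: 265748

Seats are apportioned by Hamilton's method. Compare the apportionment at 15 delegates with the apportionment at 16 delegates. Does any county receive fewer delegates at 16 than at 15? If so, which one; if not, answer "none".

Oakdale

At 15 seats: Oakdale 3, Rivermont 9, Pinehurst 3.
At 16 seats: Oakdale 2, Rivermont 10, Pinehurst 4.
Oakdale drops from 3 to 2.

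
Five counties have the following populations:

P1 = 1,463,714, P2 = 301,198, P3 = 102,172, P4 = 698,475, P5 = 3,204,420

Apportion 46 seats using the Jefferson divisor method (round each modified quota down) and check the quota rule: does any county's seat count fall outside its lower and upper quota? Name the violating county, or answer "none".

Standard quotas: P1 11.669, P2 2.401, P3 0.815, P4 5.568, P5 25.547.
Jefferson allocation: P1 12, P2 2, P3 0, P4 5, P5 27.
P5 has quota 25.547 (lower 25, upper 26) but receives 27 — outside the quota interval.

P5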